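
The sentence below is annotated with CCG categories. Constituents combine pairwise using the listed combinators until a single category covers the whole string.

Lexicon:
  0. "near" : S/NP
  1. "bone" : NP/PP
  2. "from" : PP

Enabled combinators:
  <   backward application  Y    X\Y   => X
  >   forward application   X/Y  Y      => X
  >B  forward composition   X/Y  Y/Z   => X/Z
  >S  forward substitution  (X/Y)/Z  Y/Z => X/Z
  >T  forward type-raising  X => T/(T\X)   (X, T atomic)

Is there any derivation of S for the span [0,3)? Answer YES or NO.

YES

[0,3] S   >
  [0,1] "near" : S/NP
  [1,3] NP   >
    [1,2] "bone" : NP/PP
    [2,3] "from" : PP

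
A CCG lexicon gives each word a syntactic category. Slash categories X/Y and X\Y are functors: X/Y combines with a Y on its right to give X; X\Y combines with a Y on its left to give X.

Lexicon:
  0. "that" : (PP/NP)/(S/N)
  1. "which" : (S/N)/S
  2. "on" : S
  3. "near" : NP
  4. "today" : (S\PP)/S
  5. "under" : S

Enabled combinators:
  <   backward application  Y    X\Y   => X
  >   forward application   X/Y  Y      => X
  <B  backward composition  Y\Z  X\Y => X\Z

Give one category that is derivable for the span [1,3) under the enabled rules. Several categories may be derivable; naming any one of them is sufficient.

S/N

[0,6] S   <
  [0,4] PP   >
    [0,3] PP/NP   >
      [0,1] "that" : (PP/NP)/(S/N)
      [1,3] S/N   >
        [1,2] "which" : (S/N)/S
        [2,3] "on" : S
    [3,4] "near" : NP
  [4,6] S\PP   >
    [4,5] "today" : (S\PP)/S
    [5,6] "under" : S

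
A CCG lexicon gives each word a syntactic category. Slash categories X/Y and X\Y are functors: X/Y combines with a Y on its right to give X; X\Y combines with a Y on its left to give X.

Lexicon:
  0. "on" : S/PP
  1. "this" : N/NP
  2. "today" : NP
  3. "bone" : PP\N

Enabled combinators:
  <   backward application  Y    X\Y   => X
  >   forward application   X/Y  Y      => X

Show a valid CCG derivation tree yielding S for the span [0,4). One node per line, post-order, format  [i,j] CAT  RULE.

[0,4] S   >
  [0,1] "on" : S/PP
  [1,4] PP   <
    [1,3] N   >
      [1,2] "this" : N/NP
      [2,3] "today" : NP
    [3,4] "bone" : PP\N

[0,1] S/PP  lex  "on"
[1,2] N/NP  lex  "this"
[2,3] NP  lex  "today"
[1,3] N  >  k=2
[3,4] PP\N  lex  "bone"
[1,4] PP  <  k=3
[0,4] S  >  k=1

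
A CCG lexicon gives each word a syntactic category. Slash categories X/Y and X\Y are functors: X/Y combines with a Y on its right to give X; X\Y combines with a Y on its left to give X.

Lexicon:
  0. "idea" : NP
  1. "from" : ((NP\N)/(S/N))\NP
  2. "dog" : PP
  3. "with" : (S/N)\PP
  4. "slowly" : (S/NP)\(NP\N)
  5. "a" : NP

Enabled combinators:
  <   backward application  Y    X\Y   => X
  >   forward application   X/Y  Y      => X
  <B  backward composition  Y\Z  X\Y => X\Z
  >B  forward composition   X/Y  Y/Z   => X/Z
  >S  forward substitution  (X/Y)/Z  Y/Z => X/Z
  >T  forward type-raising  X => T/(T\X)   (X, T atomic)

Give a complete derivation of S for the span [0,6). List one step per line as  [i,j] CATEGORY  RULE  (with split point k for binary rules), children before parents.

[0,6] S   >
  [0,5] S/NP   <
    [0,4] NP\N   >
      [0,2] (NP\N)/(S/N)   <
        [0,1] "idea" : NP
        [1,2] "from" : ((NP\N)/(S/N))\NP
      [2,4] S/N   <
        [2,3] "dog" : PP
        [3,4] "with" : (S/N)\PP
    [4,5] "slowly" : (S/NP)\(NP\N)
  [5,6] "a" : NP

[0,1] NP  lex  "idea"
[1,2] ((NP\N)/(S/N))\NP  lex  "from"
[0,2] (NP\N)/(S/N)  <  k=1
[2,3] PP  lex  "dog"
[3,4] (S/N)\PP  lex  "with"
[2,4] S/N  <  k=3
[0,4] NP\N  >  k=2
[4,5] (S/NP)\(NP\N)  lex  "slowly"
[0,5] S/NP  <  k=4
[5,6] NP  lex  "a"
[0,6] S  >  k=5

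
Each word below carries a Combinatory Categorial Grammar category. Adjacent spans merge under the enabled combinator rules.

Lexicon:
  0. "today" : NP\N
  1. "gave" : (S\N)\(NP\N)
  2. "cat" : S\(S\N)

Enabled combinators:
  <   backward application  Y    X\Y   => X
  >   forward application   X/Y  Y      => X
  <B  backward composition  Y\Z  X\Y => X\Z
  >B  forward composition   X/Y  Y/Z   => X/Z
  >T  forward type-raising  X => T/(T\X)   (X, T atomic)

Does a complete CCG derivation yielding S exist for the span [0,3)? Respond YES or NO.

YES

[0,3] S   <
  [0,2] S\N   <
    [0,1] "today" : NP\N
    [1,2] "gave" : (S\N)\(NP\N)
  [2,3] "cat" : S\(S\N)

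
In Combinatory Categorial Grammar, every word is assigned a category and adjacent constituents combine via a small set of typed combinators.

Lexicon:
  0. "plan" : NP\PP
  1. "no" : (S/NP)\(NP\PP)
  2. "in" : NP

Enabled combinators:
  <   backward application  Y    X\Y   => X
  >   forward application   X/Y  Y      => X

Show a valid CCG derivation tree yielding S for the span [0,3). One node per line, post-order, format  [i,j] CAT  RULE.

[0,1] NP\PP  lex  "plan"
[1,2] (S/NP)\(NP\PP)  lex  "no"
[0,2] S/NP  <  k=1
[2,3] NP  lex  "in"
[0,3] S  >  k=2

[0,3] S   >
  [0,2] S/NP   <
    [0,1] "plan" : NP\PP
    [1,2] "no" : (S/NP)\(NP\PP)
  [2,3] "in" : NP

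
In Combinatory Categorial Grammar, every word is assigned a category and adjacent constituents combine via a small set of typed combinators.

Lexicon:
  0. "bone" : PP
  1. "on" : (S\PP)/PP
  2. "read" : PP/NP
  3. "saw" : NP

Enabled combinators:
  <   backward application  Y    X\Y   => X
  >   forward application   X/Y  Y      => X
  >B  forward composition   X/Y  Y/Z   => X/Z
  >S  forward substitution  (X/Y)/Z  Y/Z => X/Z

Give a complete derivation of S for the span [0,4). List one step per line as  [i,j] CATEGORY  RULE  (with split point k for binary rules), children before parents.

[0,1] PP  lex  "bone"
[1,2] (S\PP)/PP  lex  "on"
[2,3] PP/NP  lex  "read"
[3,4] NP  lex  "saw"
[2,4] PP  >  k=3
[1,4] S\PP  >  k=2
[0,4] S  <  k=1

[0,4] S   <
  [0,1] "bone" : PP
  [1,4] S\PP   >
    [1,2] "on" : (S\PP)/PP
    [2,4] PP   >
      [2,3] "read" : PP/NP
      [3,4] "saw" : NP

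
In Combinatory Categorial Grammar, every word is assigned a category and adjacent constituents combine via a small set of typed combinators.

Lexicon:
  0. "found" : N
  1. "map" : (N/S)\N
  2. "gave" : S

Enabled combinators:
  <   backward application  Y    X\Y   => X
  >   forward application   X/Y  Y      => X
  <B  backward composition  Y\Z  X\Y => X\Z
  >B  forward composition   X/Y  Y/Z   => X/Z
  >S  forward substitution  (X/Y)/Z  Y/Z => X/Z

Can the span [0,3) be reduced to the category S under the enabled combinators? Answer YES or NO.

N (N/S)\N S
CKY chart[0,3] = {N}; S ∉ chart

NO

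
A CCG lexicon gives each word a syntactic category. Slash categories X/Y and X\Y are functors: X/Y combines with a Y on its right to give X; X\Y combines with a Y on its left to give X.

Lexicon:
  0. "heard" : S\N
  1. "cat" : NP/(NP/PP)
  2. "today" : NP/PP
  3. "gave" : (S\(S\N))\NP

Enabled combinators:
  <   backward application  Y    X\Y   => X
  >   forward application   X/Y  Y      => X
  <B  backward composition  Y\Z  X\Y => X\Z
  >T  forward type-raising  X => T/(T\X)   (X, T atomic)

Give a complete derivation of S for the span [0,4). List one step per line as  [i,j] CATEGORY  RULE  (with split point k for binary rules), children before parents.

[0,4] S   <
  [0,1] "heard" : S\N
  [1,4] S\(S\N)   <
    [1,3] NP   >
      [1,2] "cat" : NP/(NP/PP)
      [2,3] "today" : NP/PP
    [3,4] "gave" : (S\(S\N))\NP

[0,1] S\N  lex  "heard"
[1,2] NP/(NP/PP)  lex  "cat"
[2,3] NP/PP  lex  "today"
[1,3] NP  >  k=2
[3,4] (S\(S\N))\NP  lex  "gave"
[1,4] S\(S\N)  <  k=3
[0,4] S  <  k=1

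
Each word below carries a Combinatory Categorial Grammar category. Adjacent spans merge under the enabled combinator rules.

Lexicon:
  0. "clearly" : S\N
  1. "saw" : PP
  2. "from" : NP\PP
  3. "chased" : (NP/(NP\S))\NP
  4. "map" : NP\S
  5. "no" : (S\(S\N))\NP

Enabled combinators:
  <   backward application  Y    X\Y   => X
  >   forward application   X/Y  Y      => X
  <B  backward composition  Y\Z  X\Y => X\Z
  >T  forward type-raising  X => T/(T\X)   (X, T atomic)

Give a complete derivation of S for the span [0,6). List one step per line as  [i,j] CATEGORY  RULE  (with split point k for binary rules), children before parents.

[0,6] S   <
  [0,1] "clearly" : S\N
  [1,6] S\(S\N)   <
    [1,5] NP   >
      [1,4] NP/(NP\S)   <
        [1,3] NP   >
          [1,2] NP/(NP\PP)   >T
            [1,2] "saw" : PP
          [2,3] "from" : NP\PP
        [3,4] "chased" : (NP/(NP\S))\NP
      [4,5] "map" : NP\S
    [5,6] "no" : (S\(S\N))\NP

[0,1] S\N  lex  "clearly"
[1,2] PP  lex  "saw"
[1,2] NP/(NP\PP)  >T
[2,3] NP\PP  lex  "from"
[1,3] NP  >  k=2
[3,4] (NP/(NP\S))\NP  lex  "chased"
[1,4] NP/(NP\S)  <  k=3
[4,5] NP\S  lex  "map"
[1,5] NP  >  k=4
[5,6] (S\(S\N))\NP  lex  "no"
[1,6] S\(S\N)  <  k=5
[0,6] S  <  k=1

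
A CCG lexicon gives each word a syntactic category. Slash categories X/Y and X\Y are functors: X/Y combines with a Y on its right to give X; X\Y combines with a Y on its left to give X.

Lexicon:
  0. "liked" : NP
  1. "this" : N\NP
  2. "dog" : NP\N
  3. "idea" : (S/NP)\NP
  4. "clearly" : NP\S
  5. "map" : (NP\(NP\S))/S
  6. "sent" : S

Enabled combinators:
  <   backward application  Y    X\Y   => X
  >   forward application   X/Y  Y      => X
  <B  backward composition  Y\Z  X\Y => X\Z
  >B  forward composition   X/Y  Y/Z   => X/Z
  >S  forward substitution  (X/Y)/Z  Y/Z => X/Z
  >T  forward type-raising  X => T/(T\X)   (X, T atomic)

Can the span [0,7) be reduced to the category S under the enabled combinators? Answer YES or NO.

YES

[0,7] S   >
  [0,4] S/NP   <
    [0,3] NP   <
      [0,2] N   <
        [0,1] "liked" : NP
        [1,2] "this" : N\NP
      [2,3] "dog" : NP\N
    [3,4] "idea" : (S/NP)\NP
  [4,7] NP   <
    [4,5] "clearly" : NP\S
    [5,7] NP\(NP\S)   >
      [5,6] "map" : (NP\(NP\S))/S
      [6,7] "sent" : S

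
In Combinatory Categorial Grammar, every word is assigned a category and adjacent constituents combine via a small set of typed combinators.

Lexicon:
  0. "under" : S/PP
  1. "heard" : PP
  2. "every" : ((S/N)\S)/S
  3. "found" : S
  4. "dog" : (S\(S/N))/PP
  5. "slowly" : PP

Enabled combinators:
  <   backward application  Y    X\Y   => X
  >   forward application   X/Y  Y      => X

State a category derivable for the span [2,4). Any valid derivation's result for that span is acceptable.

(S/N)\S

[0,6] S   <
  [0,4] S/N   <
    [0,2] S   >
      [0,1] "under" : S/PP
      [1,2] "heard" : PP
    [2,4] (S/N)\S   >
      [2,3] "every" : ((S/N)\S)/S
      [3,4] "found" : S
  [4,6] S\(S/N)   >
    [4,5] "dog" : (S\(S/N))/PP
    [5,6] "slowly" : PP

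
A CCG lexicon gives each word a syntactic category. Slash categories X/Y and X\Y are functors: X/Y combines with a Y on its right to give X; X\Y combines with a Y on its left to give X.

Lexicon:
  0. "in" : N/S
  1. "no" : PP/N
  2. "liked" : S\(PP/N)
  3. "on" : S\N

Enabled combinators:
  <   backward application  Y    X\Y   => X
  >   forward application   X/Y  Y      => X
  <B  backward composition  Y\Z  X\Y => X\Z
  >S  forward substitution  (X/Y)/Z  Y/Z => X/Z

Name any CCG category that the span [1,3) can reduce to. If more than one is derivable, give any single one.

S

[0,4] S   <
  [0,3] N   >
    [0,1] "in" : N/S
    [1,3] S   <
      [1,2] "no" : PP/N
      [2,3] "liked" : S\(PP/N)
  [3,4] "on" : S\N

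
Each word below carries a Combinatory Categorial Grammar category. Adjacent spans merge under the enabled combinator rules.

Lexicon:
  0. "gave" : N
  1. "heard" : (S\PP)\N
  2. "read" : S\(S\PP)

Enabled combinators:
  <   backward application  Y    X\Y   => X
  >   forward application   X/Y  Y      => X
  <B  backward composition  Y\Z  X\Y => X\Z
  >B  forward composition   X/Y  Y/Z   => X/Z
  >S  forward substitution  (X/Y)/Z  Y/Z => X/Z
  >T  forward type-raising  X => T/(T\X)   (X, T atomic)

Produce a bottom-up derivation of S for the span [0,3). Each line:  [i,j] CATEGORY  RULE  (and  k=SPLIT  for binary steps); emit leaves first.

[0,3] S   <
  [0,1] "gave" : N
  [1,3] S\N   <B
    [1,2] "heard" : (S\PP)\N
    [2,3] "read" : S\(S\PP)

[0,1] N  lex  "gave"
[1,2] (S\PP)\N  lex  "heard"
[2,3] S\(S\PP)  lex  "read"
[1,3] S\N  <B  k=2
[0,3] S  <  k=1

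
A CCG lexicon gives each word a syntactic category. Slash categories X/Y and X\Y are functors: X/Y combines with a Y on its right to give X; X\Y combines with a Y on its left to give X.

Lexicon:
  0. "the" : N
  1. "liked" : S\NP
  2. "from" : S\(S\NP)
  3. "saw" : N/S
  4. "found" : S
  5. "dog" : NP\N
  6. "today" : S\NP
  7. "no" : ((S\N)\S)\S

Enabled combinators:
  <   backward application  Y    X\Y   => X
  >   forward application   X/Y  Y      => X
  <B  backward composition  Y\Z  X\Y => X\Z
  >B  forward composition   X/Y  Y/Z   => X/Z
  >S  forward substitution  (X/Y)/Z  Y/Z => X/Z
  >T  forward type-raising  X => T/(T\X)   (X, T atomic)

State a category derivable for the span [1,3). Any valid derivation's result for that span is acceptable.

[0,8] S   >
  [0,1] S/(S\N)   >T
    [0,1] "the" : N
  [1,8] S\N   <
    [1,3] S   <
      [1,2] "liked" : S\NP
      [2,3] "from" : S\(S\NP)
    [3,8] (S\N)\S   <
      [3,7] S   <
        [3,6] NP   <
          [3,5] N   >
            [3,4] "saw" : N/S
            [4,5] "found" : S
          [5,6] "dog" : NP\N
        [6,7] "today" : S\NP
      [7,8] "no" : ((S\N)\S)\S

S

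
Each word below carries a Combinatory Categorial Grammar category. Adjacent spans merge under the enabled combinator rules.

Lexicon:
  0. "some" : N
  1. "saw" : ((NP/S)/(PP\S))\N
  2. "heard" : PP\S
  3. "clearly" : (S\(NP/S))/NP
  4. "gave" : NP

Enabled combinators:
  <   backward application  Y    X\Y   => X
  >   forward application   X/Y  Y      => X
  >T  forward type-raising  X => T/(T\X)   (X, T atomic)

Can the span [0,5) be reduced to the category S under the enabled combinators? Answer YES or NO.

[0,5] S   <
  [0,3] NP/S   >
    [0,2] (NP/S)/(PP\S)   <
      [0,1] "some" : N
      [1,2] "saw" : ((NP/S)/(PP\S))\N
    [2,3] "heard" : PP\S
  [3,5] S\(NP/S)   >
    [3,4] "clearly" : (S\(NP/S))/NP
    [4,5] "gave" : NP

YES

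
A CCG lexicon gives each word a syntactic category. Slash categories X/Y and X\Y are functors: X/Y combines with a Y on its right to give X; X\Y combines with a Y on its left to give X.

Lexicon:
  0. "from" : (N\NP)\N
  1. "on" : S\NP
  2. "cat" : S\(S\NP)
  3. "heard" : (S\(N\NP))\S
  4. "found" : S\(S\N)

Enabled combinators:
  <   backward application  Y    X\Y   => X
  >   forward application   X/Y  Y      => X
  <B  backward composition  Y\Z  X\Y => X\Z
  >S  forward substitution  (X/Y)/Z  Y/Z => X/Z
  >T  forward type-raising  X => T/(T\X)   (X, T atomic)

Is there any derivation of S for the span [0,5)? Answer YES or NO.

YES

[0,5] S   <
  [0,4] S\N   <B
    [0,1] "from" : (N\NP)\N
    [1,4] S\(N\NP)   <
      [1,3] S   <
        [1,2] "on" : S\NP
        [2,3] "cat" : S\(S\NP)
      [3,4] "heard" : (S\(N\NP))\S
  [4,5] "found" : S\(S\N)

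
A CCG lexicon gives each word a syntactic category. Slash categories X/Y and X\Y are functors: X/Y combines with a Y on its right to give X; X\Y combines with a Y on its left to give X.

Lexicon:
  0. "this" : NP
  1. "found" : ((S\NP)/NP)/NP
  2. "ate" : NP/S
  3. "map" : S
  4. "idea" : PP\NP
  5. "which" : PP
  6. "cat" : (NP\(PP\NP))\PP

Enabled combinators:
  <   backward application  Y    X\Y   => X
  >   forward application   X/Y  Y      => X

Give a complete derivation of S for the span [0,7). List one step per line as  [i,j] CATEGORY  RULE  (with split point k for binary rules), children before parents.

[0,1] NP  lex  "this"
[1,2] ((S\NP)/NP)/NP  lex  "found"
[2,3] NP/S  lex  "ate"
[3,4] S  lex  "map"
[2,4] NP  >  k=3
[1,4] (S\NP)/NP  >  k=2
[4,5] PP\NP  lex  "idea"
[5,6] PP  lex  "which"
[6,7] (NP\(PP\NP))\PP  lex  "cat"
[5,7] NP\(PP\NP)  <  k=6
[4,7] NP  <  k=5
[1,7] S\NP  >  k=4
[0,7] S  <  k=1

[0,7] S   <
  [0,1] "this" : NP
  [1,7] S\NP   >
    [1,4] (S\NP)/NP   >
      [1,2] "found" : ((S\NP)/NP)/NP
      [2,4] NP   >
        [2,3] "ate" : NP/S
        [3,4] "map" : S
    [4,7] NP   <
      [4,5] "idea" : PP\NP
      [5,7] NP\(PP\NP)   <
        [5,6] "which" : PP
        [6,7] "cat" : (NP\(PP\NP))\PP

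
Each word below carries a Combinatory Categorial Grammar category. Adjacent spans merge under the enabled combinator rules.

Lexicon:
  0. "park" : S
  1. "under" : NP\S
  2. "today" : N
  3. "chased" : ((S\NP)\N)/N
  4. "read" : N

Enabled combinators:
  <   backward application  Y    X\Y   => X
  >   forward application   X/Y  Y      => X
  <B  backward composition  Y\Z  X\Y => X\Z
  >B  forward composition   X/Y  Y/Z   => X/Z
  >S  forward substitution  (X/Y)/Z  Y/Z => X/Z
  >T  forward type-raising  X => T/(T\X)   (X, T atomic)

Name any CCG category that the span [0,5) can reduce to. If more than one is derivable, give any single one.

S

[0,5] S   <
  [0,2] NP   <
    [0,1] "park" : S
    [1,2] "under" : NP\S
  [2,5] S\NP   <
    [2,3] "today" : N
    [3,5] (S\NP)\N   >
      [3,4] "chased" : ((S\NP)\N)/N
      [4,5] "read" : N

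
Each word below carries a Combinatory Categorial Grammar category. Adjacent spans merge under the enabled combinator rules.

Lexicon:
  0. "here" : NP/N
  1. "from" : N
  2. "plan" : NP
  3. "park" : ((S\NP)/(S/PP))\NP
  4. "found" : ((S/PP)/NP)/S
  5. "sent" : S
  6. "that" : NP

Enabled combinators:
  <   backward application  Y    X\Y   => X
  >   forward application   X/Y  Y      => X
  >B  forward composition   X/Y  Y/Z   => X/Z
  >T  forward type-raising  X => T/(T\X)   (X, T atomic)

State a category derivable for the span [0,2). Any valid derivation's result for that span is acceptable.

NP

[0,7] S   <
  [0,2] NP   >
    [0,1] "here" : NP/N
    [1,2] "from" : N
  [2,7] S\NP   >
    [2,4] (S\NP)/(S/PP)   <
      [2,3] "plan" : NP
      [3,4] "park" : ((S\NP)/(S/PP))\NP
    [4,7] S/PP   >
      [4,6] (S/PP)/NP   >
        [4,5] "found" : ((S/PP)/NP)/S
        [5,6] "sent" : S
      [6,7] "that" : NP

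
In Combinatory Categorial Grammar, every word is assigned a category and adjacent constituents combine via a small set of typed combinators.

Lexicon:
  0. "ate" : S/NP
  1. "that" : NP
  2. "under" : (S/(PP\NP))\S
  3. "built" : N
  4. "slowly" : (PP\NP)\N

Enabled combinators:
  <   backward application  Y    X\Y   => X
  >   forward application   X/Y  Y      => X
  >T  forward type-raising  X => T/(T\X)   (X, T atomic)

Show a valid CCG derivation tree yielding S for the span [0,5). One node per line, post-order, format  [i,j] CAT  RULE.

[0,1] S/NP  lex  "ate"
[1,2] NP  lex  "that"
[0,2] S  >  k=1
[2,3] (S/(PP\NP))\S  lex  "under"
[0,3] S/(PP\NP)  <  k=2
[3,4] N  lex  "built"
[4,5] (PP\NP)\N  lex  "slowly"
[3,5] PP\NP  <  k=4
[0,5] S  >  k=3

[0,5] S   >
  [0,3] S/(PP\NP)   <
    [0,2] S   >
      [0,1] "ate" : S/NP
      [1,2] "that" : NP
    [2,3] "under" : (S/(PP\NP))\S
  [3,5] PP\NP   <
    [3,4] "built" : N
    [4,5] "slowly" : (PP\NP)\N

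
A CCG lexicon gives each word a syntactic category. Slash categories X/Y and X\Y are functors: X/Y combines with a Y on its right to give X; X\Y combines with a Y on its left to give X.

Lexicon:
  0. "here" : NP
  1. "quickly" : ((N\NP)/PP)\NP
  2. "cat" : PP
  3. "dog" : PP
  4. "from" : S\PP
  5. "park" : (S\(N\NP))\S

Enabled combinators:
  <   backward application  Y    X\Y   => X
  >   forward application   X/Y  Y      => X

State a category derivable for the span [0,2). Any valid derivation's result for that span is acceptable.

(N\NP)/PP

[0,6] S   <
  [0,3] N\NP   >
    [0,2] (N\NP)/PP   <
      [0,1] "here" : NP
      [1,2] "quickly" : ((N\NP)/PP)\NP
    [2,3] "cat" : PP
  [3,6] S\(N\NP)   <
    [3,5] S   <
      [3,4] "dog" : PP
      [4,5] "from" : S\PP
    [5,6] "park" : (S\(N\NP))\S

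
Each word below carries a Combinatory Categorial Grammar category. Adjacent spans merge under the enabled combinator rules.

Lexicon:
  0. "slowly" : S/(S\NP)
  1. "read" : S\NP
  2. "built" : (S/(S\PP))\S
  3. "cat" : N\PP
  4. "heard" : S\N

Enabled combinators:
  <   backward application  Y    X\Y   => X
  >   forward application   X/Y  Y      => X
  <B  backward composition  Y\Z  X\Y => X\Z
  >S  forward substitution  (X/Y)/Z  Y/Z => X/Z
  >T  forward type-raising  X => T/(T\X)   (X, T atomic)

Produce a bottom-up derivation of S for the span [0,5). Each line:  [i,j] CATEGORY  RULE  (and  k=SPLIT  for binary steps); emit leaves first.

[0,1] S/(S\NP)  lex  "slowly"
[1,2] S\NP  lex  "read"
[0,2] S  >  k=1
[2,3] (S/(S\PP))\S  lex  "built"
[0,3] S/(S\PP)  <  k=2
[3,4] N\PP  lex  "cat"
[4,5] S\N  lex  "heard"
[3,5] S\PP  <B  k=4
[0,5] S  >  k=3

[0,5] S   >
  [0,3] S/(S\PP)   <
    [0,2] S   >
      [0,1] "slowly" : S/(S\NP)
      [1,2] "read" : S\NP
    [2,3] "built" : (S/(S\PP))\S
  [3,5] S\PP   <B
    [3,4] "cat" : N\PP
    [4,5] "heard" : S\N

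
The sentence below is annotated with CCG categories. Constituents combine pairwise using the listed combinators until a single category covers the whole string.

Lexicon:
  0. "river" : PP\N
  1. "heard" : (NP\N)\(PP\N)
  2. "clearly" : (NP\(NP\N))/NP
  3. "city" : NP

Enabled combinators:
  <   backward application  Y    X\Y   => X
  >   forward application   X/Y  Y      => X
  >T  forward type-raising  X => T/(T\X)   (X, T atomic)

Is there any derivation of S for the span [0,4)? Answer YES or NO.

PP\N (NP\N)\(PP\N) (NP\(NP\N))/NP NP
CKY chart[0,4] = {N/(N\NP), NP, NP/(NP\NP), PP/(PP\NP), S/(S\NP)}; S ∉ chart

NO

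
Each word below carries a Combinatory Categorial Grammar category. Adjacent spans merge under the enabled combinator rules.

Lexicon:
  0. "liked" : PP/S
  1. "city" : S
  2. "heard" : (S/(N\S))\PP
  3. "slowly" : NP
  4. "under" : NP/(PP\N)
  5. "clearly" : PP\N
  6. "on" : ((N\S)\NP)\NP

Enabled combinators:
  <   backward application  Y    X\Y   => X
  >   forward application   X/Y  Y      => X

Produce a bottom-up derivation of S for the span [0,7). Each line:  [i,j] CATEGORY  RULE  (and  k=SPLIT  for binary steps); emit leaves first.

[0,7] S   >
  [0,3] S/(N\S)   <
    [0,2] PP   >
      [0,1] "liked" : PP/S
      [1,2] "city" : S
    [2,3] "heard" : (S/(N\S))\PP
  [3,7] N\S   <
    [3,4] "slowly" : NP
    [4,7] (N\S)\NP   <
      [4,6] NP   >
        [4,5] "under" : NP/(PP\N)
        [5,6] "clearly" : PP\N
      [6,7] "on" : ((N\S)\NP)\NP

[0,1] PP/S  lex  "liked"
[1,2] S  lex  "city"
[0,2] PP  >  k=1
[2,3] (S/(N\S))\PP  lex  "heard"
[0,3] S/(N\S)  <  k=2
[3,4] NP  lex  "slowly"
[4,5] NP/(PP\N)  lex  "under"
[5,6] PP\N  lex  "clearly"
[4,6] NP  >  k=5
[6,7] ((N\S)\NP)\NP  lex  "on"
[4,7] (N\S)\NP  <  k=6
[3,7] N\S  <  k=4
[0,7] S  >  k=3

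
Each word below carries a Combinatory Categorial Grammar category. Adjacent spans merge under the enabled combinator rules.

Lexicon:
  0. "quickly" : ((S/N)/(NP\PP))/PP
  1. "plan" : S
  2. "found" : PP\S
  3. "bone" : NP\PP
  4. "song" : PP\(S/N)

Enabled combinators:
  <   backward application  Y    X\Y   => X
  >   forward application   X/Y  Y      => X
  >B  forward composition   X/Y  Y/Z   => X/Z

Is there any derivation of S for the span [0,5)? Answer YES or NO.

NO

((S/N)/(NP\PP))/PP S PP\S NP\PP PP\(S/N)
CKY chart[0,5] = {PP}; S ∉ chart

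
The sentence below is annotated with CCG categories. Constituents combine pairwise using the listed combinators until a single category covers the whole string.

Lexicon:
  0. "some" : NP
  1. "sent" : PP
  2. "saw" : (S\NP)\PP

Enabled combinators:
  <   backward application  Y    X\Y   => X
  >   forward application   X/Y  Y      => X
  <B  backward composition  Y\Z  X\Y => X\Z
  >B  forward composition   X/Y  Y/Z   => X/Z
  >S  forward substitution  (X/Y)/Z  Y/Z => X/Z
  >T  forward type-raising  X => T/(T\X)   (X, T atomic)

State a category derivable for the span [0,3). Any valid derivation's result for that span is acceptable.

S

[0,3] S   >
  [0,1] S/(S\NP)   >T
    [0,1] "some" : NP
  [1,3] S\NP   <
    [1,2] "sent" : PP
    [2,3] "saw" : (S\NP)\PP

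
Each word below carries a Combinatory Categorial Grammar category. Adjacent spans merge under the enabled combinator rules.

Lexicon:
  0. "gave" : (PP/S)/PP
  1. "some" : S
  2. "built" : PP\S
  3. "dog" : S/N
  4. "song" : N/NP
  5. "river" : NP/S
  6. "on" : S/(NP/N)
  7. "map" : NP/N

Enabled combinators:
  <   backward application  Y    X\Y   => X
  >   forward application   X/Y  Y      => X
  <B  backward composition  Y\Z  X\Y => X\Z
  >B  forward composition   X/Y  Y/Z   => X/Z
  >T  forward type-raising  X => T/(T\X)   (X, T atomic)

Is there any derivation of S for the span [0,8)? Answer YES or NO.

NO

(PP/S)/PP S PP\S S/N N/NP NP/S S/(NP/N) NP/N
CKY chart[0,8] = {N/(N\PP), NP/(NP\PP), PP, PP/(NP\NP), PP/(N\N), PP/(PP\PP), PP/(S\S), S/(S\PP)}; S ∉ chart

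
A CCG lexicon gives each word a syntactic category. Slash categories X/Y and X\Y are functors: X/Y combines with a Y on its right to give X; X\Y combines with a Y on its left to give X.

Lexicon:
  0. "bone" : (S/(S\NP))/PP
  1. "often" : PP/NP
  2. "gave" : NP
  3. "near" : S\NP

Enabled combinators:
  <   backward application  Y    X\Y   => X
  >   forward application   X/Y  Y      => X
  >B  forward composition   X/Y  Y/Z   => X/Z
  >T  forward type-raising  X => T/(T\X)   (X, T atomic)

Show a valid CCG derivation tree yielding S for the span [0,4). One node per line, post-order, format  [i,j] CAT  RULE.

[0,4] S   >
  [0,3] S/(S\NP)   >
    [0,1] "bone" : (S/(S\NP))/PP
    [1,3] PP   >
      [1,2] "often" : PP/NP
      [2,3] "gave" : NP
  [3,4] "near" : S\NP

[0,1] (S/(S\NP))/PP  lex  "bone"
[1,2] PP/NP  lex  "often"
[2,3] NP  lex  "gave"
[1,3] PP  >  k=2
[0,3] S/(S\NP)  >  k=1
[3,4] S\NP  lex  "near"
[0,4] S  >  k=3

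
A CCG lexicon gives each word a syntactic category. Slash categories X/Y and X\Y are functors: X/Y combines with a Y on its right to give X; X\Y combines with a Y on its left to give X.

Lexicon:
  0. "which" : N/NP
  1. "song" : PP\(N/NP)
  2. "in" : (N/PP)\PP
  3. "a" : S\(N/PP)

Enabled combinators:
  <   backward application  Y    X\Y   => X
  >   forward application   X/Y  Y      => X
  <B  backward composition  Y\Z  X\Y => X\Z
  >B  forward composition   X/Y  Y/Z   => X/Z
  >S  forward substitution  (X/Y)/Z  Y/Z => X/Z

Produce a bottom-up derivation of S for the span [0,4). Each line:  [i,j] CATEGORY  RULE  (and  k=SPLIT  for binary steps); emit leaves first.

[0,4] S   <
  [0,3] N/PP   <
    [0,2] PP   <
      [0,1] "which" : N/NP
      [1,2] "song" : PP\(N/NP)
    [2,3] "in" : (N/PP)\PP
  [3,4] "a" : S\(N/PP)

[0,1] N/NP  lex  "which"
[1,2] PP\(N/NP)  lex  "song"
[0,2] PP  <  k=1
[2,3] (N/PP)\PP  lex  "in"
[0,3] N/PP  <  k=2
[3,4] S\(N/PP)  lex  "a"
[0,4] S  <  k=3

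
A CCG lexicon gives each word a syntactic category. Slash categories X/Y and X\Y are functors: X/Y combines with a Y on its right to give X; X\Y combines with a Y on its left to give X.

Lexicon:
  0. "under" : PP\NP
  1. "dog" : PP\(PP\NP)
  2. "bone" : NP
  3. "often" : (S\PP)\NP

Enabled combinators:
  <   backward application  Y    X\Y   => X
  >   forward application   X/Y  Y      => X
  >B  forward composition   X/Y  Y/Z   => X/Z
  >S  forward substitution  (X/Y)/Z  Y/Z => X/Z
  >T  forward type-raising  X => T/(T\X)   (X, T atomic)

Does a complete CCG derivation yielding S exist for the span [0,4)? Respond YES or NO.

YES

[0,4] S   <
  [0,2] PP   <
    [0,1] "under" : PP\NP
    [1,2] "dog" : PP\(PP\NP)
  [2,4] S\PP   <
    [2,3] "bone" : NP
    [3,4] "often" : (S\PP)\NP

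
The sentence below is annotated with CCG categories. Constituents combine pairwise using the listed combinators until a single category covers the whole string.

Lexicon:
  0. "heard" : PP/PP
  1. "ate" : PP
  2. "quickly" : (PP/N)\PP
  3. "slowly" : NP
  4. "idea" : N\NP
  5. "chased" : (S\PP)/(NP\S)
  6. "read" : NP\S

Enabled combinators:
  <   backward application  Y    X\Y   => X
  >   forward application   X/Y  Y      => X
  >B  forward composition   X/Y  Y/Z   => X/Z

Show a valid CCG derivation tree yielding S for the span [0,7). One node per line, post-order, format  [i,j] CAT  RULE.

[0,7] S   <
  [0,5] PP   >
    [0,3] PP/N   >B
      [0,1] "heard" : PP/PP
      [1,3] PP/N   <
        [1,2] "ate" : PP
        [2,3] "quickly" : (PP/N)\PP
    [3,5] N   <
      [3,4] "slowly" : NP
      [4,5] "idea" : N\NP
  [5,7] S\PP   >
    [5,6] "chased" : (S\PP)/(NP\S)
    [6,7] "read" : NP\S

[0,1] PP/PP  lex  "heard"
[1,2] PP  lex  "ate"
[2,3] (PP/N)\PP  lex  "quickly"
[1,3] PP/N  <  k=2
[0,3] PP/N  >B  k=1
[3,4] NP  lex  "slowly"
[4,5] N\NP  lex  "idea"
[3,5] N  <  k=4
[0,5] PP  >  k=3
[5,6] (S\PP)/(NP\S)  lex  "chased"
[6,7] NP\S  lex  "read"
[5,7] S\PP  >  k=6
[0,7] S  <  k=5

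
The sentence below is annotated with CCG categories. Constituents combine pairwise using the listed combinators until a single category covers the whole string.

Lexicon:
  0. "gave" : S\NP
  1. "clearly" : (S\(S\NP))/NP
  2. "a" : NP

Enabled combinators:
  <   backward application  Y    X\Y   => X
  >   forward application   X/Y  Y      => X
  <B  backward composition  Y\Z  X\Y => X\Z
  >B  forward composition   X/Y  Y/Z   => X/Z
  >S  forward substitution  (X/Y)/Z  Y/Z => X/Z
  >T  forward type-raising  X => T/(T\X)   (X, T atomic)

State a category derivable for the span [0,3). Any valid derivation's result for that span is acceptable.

[0,3] S   <
  [0,1] "gave" : S\NP
  [1,3] S\(S\NP)   >
    [1,2] "clearly" : (S\(S\NP))/NP
    [2,3] "a" : NP

S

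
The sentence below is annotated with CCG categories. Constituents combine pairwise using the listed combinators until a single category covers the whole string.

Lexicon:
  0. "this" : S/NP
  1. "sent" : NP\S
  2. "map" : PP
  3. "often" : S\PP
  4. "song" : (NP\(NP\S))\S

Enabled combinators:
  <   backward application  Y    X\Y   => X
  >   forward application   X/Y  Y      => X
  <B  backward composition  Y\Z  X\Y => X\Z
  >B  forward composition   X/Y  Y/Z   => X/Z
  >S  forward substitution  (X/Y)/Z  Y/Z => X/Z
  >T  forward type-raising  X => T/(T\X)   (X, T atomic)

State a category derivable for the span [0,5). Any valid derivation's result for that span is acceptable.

S

[0,5] S   >
  [0,1] "this" : S/NP
  [1,5] NP   <
    [1,2] "sent" : NP\S
    [2,5] NP\(NP\S)   <
      [2,4] S   >
        [2,3] S/(S\PP)   >T
          [2,3] "map" : PP
        [3,4] "often" : S\PP
      [4,5] "song" : (NP\(NP\S))\S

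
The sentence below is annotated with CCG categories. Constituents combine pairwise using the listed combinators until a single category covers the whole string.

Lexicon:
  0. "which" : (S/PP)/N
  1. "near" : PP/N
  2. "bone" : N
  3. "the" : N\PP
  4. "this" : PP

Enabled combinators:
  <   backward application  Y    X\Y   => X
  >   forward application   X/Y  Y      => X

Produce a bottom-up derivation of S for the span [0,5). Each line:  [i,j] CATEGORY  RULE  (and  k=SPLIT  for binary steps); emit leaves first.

[0,5] S   >
  [0,4] S/PP   >
    [0,1] "which" : (S/PP)/N
    [1,4] N   <
      [1,3] PP   >
        [1,2] "near" : PP/N
        [2,3] "bone" : N
      [3,4] "the" : N\PP
  [4,5] "this" : PP

[0,1] (S/PP)/N  lex  "which"
[1,2] PP/N  lex  "near"
[2,3] N  lex  "bone"
[1,3] PP  >  k=2
[3,4] N\PP  lex  "the"
[1,4] N  <  k=3
[0,4] S/PP  >  k=1
[4,5] PP  lex  "this"
[0,5] S  >  k=4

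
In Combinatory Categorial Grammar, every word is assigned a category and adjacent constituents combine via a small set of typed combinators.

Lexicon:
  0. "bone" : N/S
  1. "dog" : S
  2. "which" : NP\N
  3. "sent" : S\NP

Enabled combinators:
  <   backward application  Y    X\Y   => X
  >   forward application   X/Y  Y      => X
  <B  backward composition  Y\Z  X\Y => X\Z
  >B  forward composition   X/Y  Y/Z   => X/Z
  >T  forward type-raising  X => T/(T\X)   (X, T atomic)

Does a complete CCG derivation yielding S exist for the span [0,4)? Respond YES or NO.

YES

[0,4] S   <
  [0,2] N   >
    [0,1] "bone" : N/S
    [1,2] "dog" : S
  [2,4] S\N   <B
    [2,3] "which" : NP\N
    [3,4] "sent" : S\NP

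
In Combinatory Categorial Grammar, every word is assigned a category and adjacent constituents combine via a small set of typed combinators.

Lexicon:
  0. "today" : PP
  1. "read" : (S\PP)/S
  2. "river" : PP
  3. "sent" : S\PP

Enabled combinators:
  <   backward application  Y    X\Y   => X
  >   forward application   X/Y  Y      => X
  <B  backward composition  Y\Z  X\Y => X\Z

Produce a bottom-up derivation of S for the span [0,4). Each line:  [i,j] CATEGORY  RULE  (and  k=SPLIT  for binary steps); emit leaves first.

[0,1] PP  lex  "today"
[1,2] (S\PP)/S  lex  "read"
[2,3] PP  lex  "river"
[3,4] S\PP  lex  "sent"
[2,4] S  <  k=3
[1,4] S\PP  >  k=2
[0,4] S  <  k=1

[0,4] S   <
  [0,1] "today" : PP
  [1,4] S\PP   >
    [1,2] "read" : (S\PP)/S
    [2,4] S   <
      [2,3] "river" : PP
      [3,4] "sent" : S\PP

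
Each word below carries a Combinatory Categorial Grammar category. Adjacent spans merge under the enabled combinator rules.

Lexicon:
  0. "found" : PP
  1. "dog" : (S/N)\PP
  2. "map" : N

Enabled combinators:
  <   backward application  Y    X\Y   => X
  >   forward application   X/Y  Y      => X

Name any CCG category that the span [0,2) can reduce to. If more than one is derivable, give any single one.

S/N

[0,3] S   >
  [0,2] S/N   <
    [0,1] "found" : PP
    [1,2] "dog" : (S/N)\PP
  [2,3] "map" : N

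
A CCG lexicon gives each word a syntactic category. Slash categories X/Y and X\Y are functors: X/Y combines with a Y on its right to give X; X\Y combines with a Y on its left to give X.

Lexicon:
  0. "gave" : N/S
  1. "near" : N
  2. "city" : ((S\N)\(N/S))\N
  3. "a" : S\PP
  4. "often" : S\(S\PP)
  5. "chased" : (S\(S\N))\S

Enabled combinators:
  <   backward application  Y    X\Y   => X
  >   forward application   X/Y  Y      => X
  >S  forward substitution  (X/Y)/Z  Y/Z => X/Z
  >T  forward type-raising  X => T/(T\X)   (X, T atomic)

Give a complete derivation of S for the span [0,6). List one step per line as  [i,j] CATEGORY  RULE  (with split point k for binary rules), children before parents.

[0,1] N/S  lex  "gave"
[1,2] N  lex  "near"
[2,3] ((S\N)\(N/S))\N  lex  "city"
[1,3] (S\N)\(N/S)  <  k=2
[0,3] S\N  <  k=1
[3,4] S\PP  lex  "a"
[4,5] S\(S\PP)  lex  "often"
[3,5] S  <  k=4
[5,6] (S\(S\N))\S  lex  "chased"
[3,6] S\(S\N)  <  k=5
[0,6] S  <  k=3

[0,6] S   <
  [0,3] S\N   <
    [0,1] "gave" : N/S
    [1,3] (S\N)\(N/S)   <
      [1,2] "near" : N
      [2,3] "city" : ((S\N)\(N/S))\N
  [3,6] S\(S\N)   <
    [3,5] S   <
      [3,4] "a" : S\PP
      [4,5] "often" : S\(S\PP)
    [5,6] "chased" : (S\(S\N))\S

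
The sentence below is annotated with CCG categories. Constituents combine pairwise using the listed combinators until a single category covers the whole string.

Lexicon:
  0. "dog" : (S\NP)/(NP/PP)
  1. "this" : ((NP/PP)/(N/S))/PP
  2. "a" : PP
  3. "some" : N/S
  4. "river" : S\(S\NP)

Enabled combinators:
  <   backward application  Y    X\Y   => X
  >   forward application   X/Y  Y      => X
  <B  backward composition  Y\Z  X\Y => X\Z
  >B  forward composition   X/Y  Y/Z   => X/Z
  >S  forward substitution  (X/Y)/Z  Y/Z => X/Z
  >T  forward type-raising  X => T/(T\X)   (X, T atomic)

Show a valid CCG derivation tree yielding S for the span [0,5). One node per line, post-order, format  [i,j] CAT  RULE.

[0,5] S   <
  [0,4] S\NP   >
    [0,1] "dog" : (S\NP)/(NP/PP)
    [1,4] NP/PP   >
      [1,3] (NP/PP)/(N/S)   >
        [1,2] "this" : ((NP/PP)/(N/S))/PP
        [2,3] "a" : PP
      [3,4] "some" : N/S
  [4,5] "river" : S\(S\NP)

[0,1] (S\NP)/(NP/PP)  lex  "dog"
[1,2] ((NP/PP)/(N/S))/PP  lex  "this"
[2,3] PP  lex  "a"
[1,3] (NP/PP)/(N/S)  >  k=2
[3,4] N/S  lex  "some"
[1,4] NP/PP  >  k=3
[0,4] S\NP  >  k=1
[4,5] S\(S\NP)  lex  "river"
[0,5] S  <  k=4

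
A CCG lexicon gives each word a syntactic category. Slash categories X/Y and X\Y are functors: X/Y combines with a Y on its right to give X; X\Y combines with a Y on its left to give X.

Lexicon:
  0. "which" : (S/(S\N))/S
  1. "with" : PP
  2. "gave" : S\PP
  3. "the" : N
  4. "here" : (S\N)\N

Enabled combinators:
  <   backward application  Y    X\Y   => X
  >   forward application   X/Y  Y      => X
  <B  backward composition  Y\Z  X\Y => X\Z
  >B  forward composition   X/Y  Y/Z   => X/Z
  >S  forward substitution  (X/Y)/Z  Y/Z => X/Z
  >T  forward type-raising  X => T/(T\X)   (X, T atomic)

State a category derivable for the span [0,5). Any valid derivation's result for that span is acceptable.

S

[0,5] S   >
  [0,3] S/(S\N)   >
    [0,1] "which" : (S/(S\N))/S
    [1,3] S   >
      [1,2] S/(S\PP)   >T
        [1,2] "with" : PP
      [2,3] "gave" : S\PP
  [3,5] S\N   <
    [3,4] "the" : N
    [4,5] "here" : (S\N)\N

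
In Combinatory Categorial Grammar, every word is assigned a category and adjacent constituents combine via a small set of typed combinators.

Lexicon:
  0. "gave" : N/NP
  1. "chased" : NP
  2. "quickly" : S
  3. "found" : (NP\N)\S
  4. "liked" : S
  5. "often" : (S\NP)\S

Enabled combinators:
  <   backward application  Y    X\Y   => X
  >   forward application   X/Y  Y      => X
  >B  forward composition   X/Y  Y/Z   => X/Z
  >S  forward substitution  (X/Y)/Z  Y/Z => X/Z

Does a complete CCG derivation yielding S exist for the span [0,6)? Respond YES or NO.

YES

[0,6] S   <
  [0,4] NP   <
    [0,2] N   >
      [0,1] "gave" : N/NP
      [1,2] "chased" : NP
    [2,4] NP\N   <
      [2,3] "quickly" : S
      [3,4] "found" : (NP\N)\S
  [4,6] S\NP   <
    [4,5] "liked" : S
    [5,6] "often" : (S\NP)\S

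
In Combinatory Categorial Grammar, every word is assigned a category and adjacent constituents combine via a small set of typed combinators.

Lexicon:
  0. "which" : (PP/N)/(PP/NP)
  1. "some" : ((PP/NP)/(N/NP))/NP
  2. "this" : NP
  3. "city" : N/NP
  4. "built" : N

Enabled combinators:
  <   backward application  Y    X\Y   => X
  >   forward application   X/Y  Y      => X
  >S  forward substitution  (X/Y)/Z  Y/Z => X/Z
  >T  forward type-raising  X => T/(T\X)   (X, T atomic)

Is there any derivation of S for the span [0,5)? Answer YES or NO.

NO

(PP/N)/(PP/NP) ((PP/NP)/(N/NP))/NP NP N/NP N
CKY chart[0,5] = {N/(N\PP), NP/(NP\PP), PP, PP/(PP\PP), S/(S\PP)}; S ∉ chart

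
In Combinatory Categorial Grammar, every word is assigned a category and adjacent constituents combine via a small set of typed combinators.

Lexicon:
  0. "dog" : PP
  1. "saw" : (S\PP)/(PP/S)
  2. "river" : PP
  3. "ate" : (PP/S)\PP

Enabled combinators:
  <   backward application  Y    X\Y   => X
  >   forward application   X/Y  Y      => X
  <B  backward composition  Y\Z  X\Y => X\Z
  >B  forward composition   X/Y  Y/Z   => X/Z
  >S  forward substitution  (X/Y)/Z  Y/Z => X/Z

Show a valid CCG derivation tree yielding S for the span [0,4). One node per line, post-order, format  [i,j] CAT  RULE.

[0,4] S   <
  [0,1] "dog" : PP
  [1,4] S\PP   >
    [1,2] "saw" : (S\PP)/(PP/S)
    [2,4] PP/S   <
      [2,3] "river" : PP
      [3,4] "ate" : (PP/S)\PP

[0,1] PP  lex  "dog"
[1,2] (S\PP)/(PP/S)  lex  "saw"
[2,3] PP  lex  "river"
[3,4] (PP/S)\PP  lex  "ate"
[2,4] PP/S  <  k=3
[1,4] S\PP  >  k=2
[0,4] S  <  k=1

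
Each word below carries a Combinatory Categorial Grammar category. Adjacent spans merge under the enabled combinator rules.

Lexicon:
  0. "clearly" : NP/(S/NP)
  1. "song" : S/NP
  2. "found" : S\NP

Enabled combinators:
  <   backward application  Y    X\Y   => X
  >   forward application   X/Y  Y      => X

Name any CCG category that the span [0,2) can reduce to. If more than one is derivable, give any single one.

NP

[0,3] S   <
  [0,2] NP   >
    [0,1] "clearly" : NP/(S/NP)
    [1,2] "song" : S/NP
  [2,3] "found" : S\NP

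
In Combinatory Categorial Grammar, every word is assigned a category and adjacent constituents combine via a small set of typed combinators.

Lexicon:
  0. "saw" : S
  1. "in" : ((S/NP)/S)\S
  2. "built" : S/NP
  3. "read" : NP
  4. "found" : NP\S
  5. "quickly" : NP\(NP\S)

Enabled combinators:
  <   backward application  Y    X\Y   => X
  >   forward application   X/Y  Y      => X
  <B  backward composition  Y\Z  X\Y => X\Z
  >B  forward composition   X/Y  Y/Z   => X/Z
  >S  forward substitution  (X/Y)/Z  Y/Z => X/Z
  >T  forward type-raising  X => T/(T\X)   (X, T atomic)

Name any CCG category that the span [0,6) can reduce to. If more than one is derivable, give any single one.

[0,6] S   >
  [0,4] S/NP   >
    [0,2] (S/NP)/S   <
      [0,1] "saw" : S
      [1,2] "in" : ((S/NP)/S)\S
    [2,4] S   >
      [2,3] "built" : S/NP
      [3,4] "read" : NP
  [4,6] NP   <
    [4,5] "found" : NP\S
    [5,6] "quickly" : NP\(NP\S)

S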